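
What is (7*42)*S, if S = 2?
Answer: 588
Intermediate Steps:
(7*42)*S = (7*42)*2 = 294*2 = 588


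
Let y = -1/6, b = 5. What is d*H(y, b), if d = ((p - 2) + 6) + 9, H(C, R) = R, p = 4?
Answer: 85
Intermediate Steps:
y = -⅙ (y = -1*⅙ = -⅙ ≈ -0.16667)
d = 17 (d = ((4 - 2) + 6) + 9 = (2 + 6) + 9 = 8 + 9 = 17)
d*H(y, b) = 17*5 = 85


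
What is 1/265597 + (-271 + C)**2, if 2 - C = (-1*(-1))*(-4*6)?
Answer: 15942459926/265597 ≈ 60025.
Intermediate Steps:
C = 26 (C = 2 - (-1*(-1))*(-4*6) = 2 - (-24) = 2 - 1*(-24) = 2 + 24 = 26)
1/265597 + (-271 + C)**2 = 1/265597 + (-271 + 26)**2 = 1/265597 + (-245)**2 = 1/265597 + 60025 = 15942459926/265597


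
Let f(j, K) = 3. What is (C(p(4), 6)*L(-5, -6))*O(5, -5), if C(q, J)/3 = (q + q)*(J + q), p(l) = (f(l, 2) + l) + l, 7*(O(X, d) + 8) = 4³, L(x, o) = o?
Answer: -53856/7 ≈ -7693.7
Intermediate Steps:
O(X, d) = 8/7 (O(X, d) = -8 + (⅐)*4³ = -8 + (⅐)*64 = -8 + 64/7 = 8/7)
p(l) = 3 + 2*l (p(l) = (3 + l) + l = 3 + 2*l)
C(q, J) = 6*q*(J + q) (C(q, J) = 3*((q + q)*(J + q)) = 3*((2*q)*(J + q)) = 3*(2*q*(J + q)) = 6*q*(J + q))
(C(p(4), 6)*L(-5, -6))*O(5, -5) = ((6*(3 + 2*4)*(6 + (3 + 2*4)))*(-6))*(8/7) = ((6*(3 + 8)*(6 + (3 + 8)))*(-6))*(8/7) = ((6*11*(6 + 11))*(-6))*(8/7) = ((6*11*17)*(-6))*(8/7) = (1122*(-6))*(8/7) = -6732*8/7 = -53856/7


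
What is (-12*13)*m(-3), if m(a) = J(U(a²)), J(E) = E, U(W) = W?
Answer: -1404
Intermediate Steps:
m(a) = a²
(-12*13)*m(-3) = -12*13*(-3)² = -156*9 = -1404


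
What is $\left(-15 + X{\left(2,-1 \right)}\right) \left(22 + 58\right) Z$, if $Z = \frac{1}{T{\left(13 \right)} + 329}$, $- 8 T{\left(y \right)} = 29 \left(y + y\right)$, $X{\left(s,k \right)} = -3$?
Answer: $- \frac{1920}{313} \approx -6.1342$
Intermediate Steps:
$T{\left(y \right)} = - \frac{29 y}{4}$ ($T{\left(y \right)} = - \frac{29 \left(y + y\right)}{8} = - \frac{29 \cdot 2 y}{8} = - \frac{58 y}{8} = - \frac{29 y}{4}$)
$Z = \frac{4}{939}$ ($Z = \frac{1}{\left(- \frac{29}{4}\right) 13 + 329} = \frac{1}{- \frac{377}{4} + 329} = \frac{1}{\frac{939}{4}} = \frac{4}{939} \approx 0.0042599$)
$\left(-15 + X{\left(2,-1 \right)}\right) \left(22 + 58\right) Z = \left(-15 - 3\right) \left(22 + 58\right) \frac{4}{939} = \left(-18\right) 80 \cdot \frac{4}{939} = \left(-1440\right) \frac{4}{939} = - \frac{1920}{313}$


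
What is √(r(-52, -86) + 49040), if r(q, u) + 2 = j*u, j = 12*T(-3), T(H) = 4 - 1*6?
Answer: 3*√5678 ≈ 226.06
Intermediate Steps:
T(H) = -2 (T(H) = 4 - 6 = -2)
j = -24 (j = 12*(-2) = -24)
r(q, u) = -2 - 24*u
√(r(-52, -86) + 49040) = √((-2 - 24*(-86)) + 49040) = √((-2 + 2064) + 49040) = √(2062 + 49040) = √51102 = 3*√5678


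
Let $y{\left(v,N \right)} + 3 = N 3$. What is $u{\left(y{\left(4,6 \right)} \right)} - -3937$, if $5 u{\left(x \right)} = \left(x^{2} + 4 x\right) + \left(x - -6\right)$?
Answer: $\frac{19991}{5} \approx 3998.2$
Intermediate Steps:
$y{\left(v,N \right)} = -3 + 3 N$ ($y{\left(v,N \right)} = -3 + N 3 = -3 + 3 N$)
$u{\left(x \right)} = \frac{6}{5} + x + \frac{x^{2}}{5}$ ($u{\left(x \right)} = \frac{\left(x^{2} + 4 x\right) + \left(x - -6\right)}{5} = \frac{\left(x^{2} + 4 x\right) + \left(x + 6\right)}{5} = \frac{\left(x^{2} + 4 x\right) + \left(6 + x\right)}{5} = \frac{6 + x^{2} + 5 x}{5} = \frac{6}{5} + x + \frac{x^{2}}{5}$)
$u{\left(y{\left(4,6 \right)} \right)} - -3937 = \left(\frac{6}{5} + \left(-3 + 3 \cdot 6\right) + \frac{\left(-3 + 3 \cdot 6\right)^{2}}{5}\right) - -3937 = \left(\frac{6}{5} + \left(-3 + 18\right) + \frac{\left(-3 + 18\right)^{2}}{5}\right) + 3937 = \left(\frac{6}{5} + 15 + \frac{15^{2}}{5}\right) + 3937 = \left(\frac{6}{5} + 15 + \frac{1}{5} \cdot 225\right) + 3937 = \left(\frac{6}{5} + 15 + 45\right) + 3937 = \frac{306}{5} + 3937 = \frac{19991}{5}$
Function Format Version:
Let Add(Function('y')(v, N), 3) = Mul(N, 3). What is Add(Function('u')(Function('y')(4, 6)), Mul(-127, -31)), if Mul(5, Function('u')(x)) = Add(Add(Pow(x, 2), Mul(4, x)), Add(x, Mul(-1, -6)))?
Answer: Rational(19991, 5) ≈ 3998.2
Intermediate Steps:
Function('y')(v, N) = Add(-3, Mul(3, N)) (Function('y')(v, N) = Add(-3, Mul(N, 3)) = Add(-3, Mul(3, N)))
Function('u')(x) = Add(Rational(6, 5), x, Mul(Rational(1, 5), Pow(x, 2))) (Function('u')(x) = Mul(Rational(1, 5), Add(Add(Pow(x, 2), Mul(4, x)), Add(x, Mul(-1, -6)))) = Mul(Rational(1, 5), Add(Add(Pow(x, 2), Mul(4, x)), Add(x, 6))) = Mul(Rational(1, 5), Add(Add(Pow(x, 2), Mul(4, x)), Add(6, x))) = Mul(Rational(1, 5), Add(6, Pow(x, 2), Mul(5, x))) = Add(Rational(6, 5), x, Mul(Rational(1, 5), Pow(x, 2))))
Add(Function('u')(Function('y')(4, 6)), Mul(-127, -31)) = Add(Add(Rational(6, 5), Add(-3, Mul(3, 6)), Mul(Rational(1, 5), Pow(Add(-3, Mul(3, 6)), 2))), Mul(-127, -31)) = Add(Add(Rational(6, 5), Add(-3, 18), Mul(Rational(1, 5), Pow(Add(-3, 18), 2))), 3937) = Add(Add(Rational(6, 5), 15, Mul(Rational(1, 5), Pow(15, 2))), 3937) = Add(Add(Rational(6, 5), 15, Mul(Rational(1, 5), 225)), 3937) = Add(Add(Rational(6, 5), 15, 45), 3937) = Add(Rational(306, 5), 3937) = Rational(19991, 5)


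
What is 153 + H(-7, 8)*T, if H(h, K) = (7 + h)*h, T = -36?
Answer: 153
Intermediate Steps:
H(h, K) = h*(7 + h)
153 + H(-7, 8)*T = 153 - 7*(7 - 7)*(-36) = 153 - 7*0*(-36) = 153 + 0*(-36) = 153 + 0 = 153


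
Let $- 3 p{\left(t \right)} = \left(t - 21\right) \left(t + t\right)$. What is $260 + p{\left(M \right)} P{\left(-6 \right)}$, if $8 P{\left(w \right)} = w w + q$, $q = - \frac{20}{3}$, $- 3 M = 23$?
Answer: $- \frac{22456}{81} \approx -277.23$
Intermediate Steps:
$M = - \frac{23}{3}$ ($M = \left(- \frac{1}{3}\right) 23 = - \frac{23}{3} \approx -7.6667$)
$p{\left(t \right)} = - \frac{2 t \left(-21 + t\right)}{3}$ ($p{\left(t \right)} = - \frac{\left(t - 21\right) \left(t + t\right)}{3} = - \frac{\left(-21 + t\right) 2 t}{3} = - \frac{2 t \left(-21 + t\right)}{3}$)
$q = - \frac{20}{3}$ ($q = \left(-20\right) \frac{1}{3} = - \frac{20}{3} \approx -6.6667$)
$P{\left(w \right)} = - \frac{5}{6} + \frac{w^{2}}{8}$ ($P{\left(w \right)} = \frac{w w - \frac{20}{3}}{8} = \frac{w^{2} - \frac{20}{3}}{8} = \frac{- \frac{20}{3} + w^{2}}{8} = - \frac{5}{6} + \frac{w^{2}}{8}$)
$260 + p{\left(M \right)} P{\left(-6 \right)} = 260 + \frac{2}{3} \left(- \frac{23}{3}\right) \left(21 - - \frac{23}{3}\right) \left(- \frac{5}{6} + \frac{\left(-6\right)^{2}}{8}\right) = 260 + \frac{2}{3} \left(- \frac{23}{3}\right) \left(21 + \frac{23}{3}\right) \left(- \frac{5}{6} + \frac{1}{8} \cdot 36\right) = 260 + \frac{2}{3} \left(- \frac{23}{3}\right) \frac{86}{3} \left(- \frac{5}{6} + \frac{9}{2}\right) = 260 - \frac{43516}{81} = - \frac{22456}{81}$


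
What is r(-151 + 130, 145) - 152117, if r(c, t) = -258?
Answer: -152375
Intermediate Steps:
r(-151 + 130, 145) - 152117 = -258 - 152117 = -152375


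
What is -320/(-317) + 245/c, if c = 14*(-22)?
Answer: 2985/13948 ≈ 0.21401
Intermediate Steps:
c = -308
-320/(-317) + 245/c = -320/(-317) + 245/(-308) = -320*(-1/317) + 245*(-1/308) = 320/317 - 35/44 = 2985/13948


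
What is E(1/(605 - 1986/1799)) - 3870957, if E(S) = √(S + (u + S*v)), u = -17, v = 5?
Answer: -3870957 + I*√20053110061031/1086409 ≈ -3.871e+6 + 4.1219*I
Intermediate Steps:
E(S) = √(-17 + 6*S) (E(S) = √(S + (-17 + S*5)) = √(S + (-17 + 5*S)) = √(-17 + 6*S))
E(1/(605 - 1986/1799)) - 3870957 = √(-17 + 6/(605 - 1986/1799)) - 3870957 = √(-17 + 6/(1086409/1799)) - 3870957 = √(-17 + 6*(1799/1086409)) - 3870957 = √(-17 + 10794/1086409) - 3870957 = √(-18458159/1086409) - 3870957 = I*√20053110061031/1086409 - 3870957 = -3870957 + I*√20053110061031/1086409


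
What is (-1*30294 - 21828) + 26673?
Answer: -25449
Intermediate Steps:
(-1*30294 - 21828) + 26673 = (-30294 - 21828) + 26673 = -52122 + 26673 = -25449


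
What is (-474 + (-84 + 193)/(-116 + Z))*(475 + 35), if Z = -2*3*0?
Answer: -14048715/58 ≈ -2.4222e+5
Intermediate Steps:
Z = 0 (Z = -6*0 = 0)
(-474 + (-84 + 193)/(-116 + Z))*(475 + 35) = (-474 + (-84 + 193)/(-116 + 0))*(475 + 35) = (-474 + 109/(-116))*510 = (-474 + 109*(-1/116))*510 = (-474 - 109/116)*510 = -55093/116*510 = -14048715/58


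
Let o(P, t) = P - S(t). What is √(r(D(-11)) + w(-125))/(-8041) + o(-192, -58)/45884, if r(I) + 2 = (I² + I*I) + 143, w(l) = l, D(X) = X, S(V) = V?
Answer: -67/22942 - √258/8041 ≈ -0.0049180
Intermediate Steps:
o(P, t) = P - t
r(I) = 141 + 2*I² (r(I) = -2 + ((I² + I*I) + 143) = -2 + ((I² + I²) + 143) = -2 + (2*I² + 143) = -2 + (143 + 2*I²) = 141 + 2*I²)
√(r(D(-11)) + w(-125))/(-8041) + o(-192, -58)/45884 = √((141 + 2*(-11)²) - 125)/(-8041) + (-192 - 1*(-58))/45884 = √((141 + 2*121) - 125)*(-1/8041) + (-192 + 58)*(1/45884) = √((141 + 242) - 125)*(-1/8041) - 134*1/45884 = √(383 - 125)*(-1/8041) - 67/22942 = √258*(-1/8041) - 67/22942 = -√258/8041 - 67/22942 = -67/22942 - √258/8041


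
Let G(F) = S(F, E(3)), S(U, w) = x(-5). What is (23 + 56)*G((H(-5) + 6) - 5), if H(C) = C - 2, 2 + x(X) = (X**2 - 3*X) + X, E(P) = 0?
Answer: 2607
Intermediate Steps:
x(X) = -2 + X**2 - 2*X (x(X) = -2 + ((X**2 - 3*X) + X) = -2 + (X**2 - 2*X) = -2 + X**2 - 2*X)
S(U, w) = 33 (S(U, w) = -2 + (-5)**2 - 2*(-5) = -2 + 25 + 10 = 33)
H(C) = -2 + C
G(F) = 33
(23 + 56)*G((H(-5) + 6) - 5) = (23 + 56)*33 = 79*33 = 2607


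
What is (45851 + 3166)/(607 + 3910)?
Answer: 49017/4517 ≈ 10.852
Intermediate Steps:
(45851 + 3166)/(607 + 3910) = 49017/4517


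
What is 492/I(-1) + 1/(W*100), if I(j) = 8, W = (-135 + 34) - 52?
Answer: 940949/15300 ≈ 61.500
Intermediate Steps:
W = -153 (W = -101 - 52 = -153)
492/I(-1) + 1/(W*100) = 492/8 + 1/(-153*100) = 492*(1/8) - 1/153*1/100 = 123/2 - 1/15300 = 940949/15300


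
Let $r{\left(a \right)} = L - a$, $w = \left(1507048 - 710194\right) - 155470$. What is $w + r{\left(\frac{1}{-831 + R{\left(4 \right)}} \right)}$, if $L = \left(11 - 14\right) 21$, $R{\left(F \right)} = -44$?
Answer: $\frac{561155876}{875} \approx 6.4132 \cdot 10^{5}$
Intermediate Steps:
$L = -63$ ($L = \left(-3\right) 21 = -63$)
$w = 641384$ ($w = 796854 - 155470 = 641384$)
$r{\left(a \right)} = -63 - a$
$w + r{\left(\frac{1}{-831 + R{\left(4 \right)}} \right)} = 641384 - \left(63 + \frac{1}{-831 - 44}\right) = 641384 - \frac{55124}{875} = \frac{561155876}{875}$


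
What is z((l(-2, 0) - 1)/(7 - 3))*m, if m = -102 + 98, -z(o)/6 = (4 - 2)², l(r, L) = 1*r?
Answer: 96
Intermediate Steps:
l(r, L) = r
z(o) = -24 (z(o) = -6*(4 - 2)² = -6*2² = -6*4 = -24)
m = -4
z((l(-2, 0) - 1)/(7 - 3))*m = -24*(-4) = 96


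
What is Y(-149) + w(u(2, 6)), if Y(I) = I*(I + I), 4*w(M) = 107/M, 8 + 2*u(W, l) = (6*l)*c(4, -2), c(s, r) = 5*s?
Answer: 63228555/1424 ≈ 44402.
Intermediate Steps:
u(W, l) = -4 + 60*l (u(W, l) = -4 + ((6*l)*(5*4))/2 = -4 + ((6*l)*20)/2 = -4 + (120*l)/2 = -4 + 60*l)
w(M) = 107/(4*M) (w(M) = (107/M)/4 = 107/(4*M))
Y(I) = 2*I**2 (Y(I) = I*(2*I) = 2*I**2)
Y(-149) + w(u(2, 6)) = 2*(-149)**2 + 107/(4*(-4 + 60*6)) = 2*22201 + 107/(4*(-4 + 360)) = 44402 + (107/4)/356 = 44402 + (107/4)*(1/356) = 44402 + 107/1424 = 63228555/1424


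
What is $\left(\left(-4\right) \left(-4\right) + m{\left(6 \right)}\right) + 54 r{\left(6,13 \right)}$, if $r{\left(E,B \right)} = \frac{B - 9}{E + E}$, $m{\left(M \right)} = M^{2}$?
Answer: $70$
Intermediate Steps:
$r{\left(E,B \right)} = \frac{-9 + B}{2 E}$
$\left(\left(-4\right) \left(-4\right) + m{\left(6 \right)}\right) + 54 r{\left(6,13 \right)} = \left(\left(-4\right) \left(-4\right) + 6^{2}\right) + 54 \frac{-9 + 13}{2 \cdot 6} = \left(16 + 36\right) + 54 \cdot \frac{1}{2} \cdot \frac{1}{6} \cdot 4 = 52 + 54 \cdot \frac{1}{3} = 52 + 18 = 70$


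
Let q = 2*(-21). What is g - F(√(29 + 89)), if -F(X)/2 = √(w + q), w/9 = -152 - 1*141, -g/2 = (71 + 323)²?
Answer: -310472 + 2*I*√2679 ≈ -3.1047e+5 + 103.52*I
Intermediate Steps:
q = -42
g = -310472 (g = -2*(71 + 323)² = -2*394² = -2*155236 = -310472)
w = -2637 (w = 9*(-152 - 1*141) = 9*(-152 - 141) = 9*(-293) = -2637)
F(X) = -2*I*√2679 (F(X) = -2*√(-2637 - 42) = -2*I*√2679)
g - F(√(29 + 89)) = -310472 - (-2)*I*√2679 = -310472 + 2*I*√2679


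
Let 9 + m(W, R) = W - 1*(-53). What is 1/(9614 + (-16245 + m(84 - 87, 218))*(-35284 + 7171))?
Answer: 1/455552666 ≈ 2.1951e-9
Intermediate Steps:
m(W, R) = 44 + W (m(W, R) = -9 + (W - 1*(-53)) = -9 + (W + 53) = -9 + (53 + W) = 44 + W)
1/(9614 + (-16245 + m(84 - 87, 218))*(-35284 + 7171)) = 1/(9614 + (-16245 + (44 + (84 - 87)))*(-35284 + 7171)) = 1/(9614 + (-16245 + (44 - 3))*(-28113)) = 1/(9614 + (-16245 + 41)*(-28113)) = 1/(9614 - 16204*(-28113)) = 1/(9614 + 455543052) = 1/455552666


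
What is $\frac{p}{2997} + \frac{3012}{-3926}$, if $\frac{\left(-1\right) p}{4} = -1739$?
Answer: $\frac{247058}{159003} \approx 1.5538$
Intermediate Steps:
$p = 6956$ ($p = \left(-4\right) \left(-1739\right) = 6956$)
$\frac{p}{2997} + \frac{3012}{-3926} = \frac{6956}{2997} + \frac{3012}{-3926} = 6956 \cdot \frac{1}{2997} + 3012 \left(- \frac{1}{3926}\right) = \frac{188}{81} - \frac{1506}{1963} = \frac{247058}{159003}$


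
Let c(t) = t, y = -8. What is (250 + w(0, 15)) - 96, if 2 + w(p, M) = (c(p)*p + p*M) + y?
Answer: 144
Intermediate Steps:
w(p, M) = -10 + p² + M*p (w(p, M) = -2 + ((p*p + p*M) - 8) = -2 + ((p² + M*p) - 8) = -2 + (-8 + p² + M*p) = -10 + p² + M*p)
(250 + w(0, 15)) - 96 = (250 + (-10 + 0² + 15*0)) - 96 = (250 + (-10 + 0 + 0)) - 96 = (250 - 10) - 96 = 240 - 96 = 144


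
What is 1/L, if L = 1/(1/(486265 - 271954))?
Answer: 1/214311 ≈ 4.6661e-6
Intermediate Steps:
L = 214311 (L = 1/(1/214311) = 214311)
1/L = 1/214311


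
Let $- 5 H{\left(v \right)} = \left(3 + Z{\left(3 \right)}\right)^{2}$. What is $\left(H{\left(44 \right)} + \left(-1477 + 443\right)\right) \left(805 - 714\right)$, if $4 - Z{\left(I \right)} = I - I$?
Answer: $- \frac{474929}{5} \approx -94986.0$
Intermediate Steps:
$Z{\left(I \right)} = 4$ ($Z{\left(I \right)} = 4 - \left(I - I\right) = 4 - 0 = 4 + 0 = 4$)
$H{\left(v \right)} = - \frac{49}{5}$ ($H{\left(v \right)} = - \frac{\left(3 + 4\right)^{2}}{5} = - \frac{7^{2}}{5} = \left(- \frac{1}{5}\right) 49 = - \frac{49}{5}$)
$\left(H{\left(44 \right)} + \left(-1477 + 443\right)\right) \left(805 - 714\right) = \left(- \frac{49}{5} + \left(-1477 + 443\right)\right) \left(805 - 714\right) = \left(- \frac{49}{5} - 1034\right) 91 = \left(- \frac{5219}{5}\right) 91 = - \frac{474929}{5}$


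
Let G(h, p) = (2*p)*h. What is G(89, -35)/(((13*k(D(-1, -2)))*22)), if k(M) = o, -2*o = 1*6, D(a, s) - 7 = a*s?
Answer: 3115/429 ≈ 7.2611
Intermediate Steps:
D(a, s) = 7 + a*s
o = -3 (o = -6/2 = -½*6 = -3)
k(M) = -3
G(h, p) = 2*h*p
G(89, -35)/(((13*k(D(-1, -2)))*22)) = (2*89*(-35))/(((13*(-3))*22)) = -6230/((-39*22)) = -6230/(-858) = -6230*(-1/858) = 3115/429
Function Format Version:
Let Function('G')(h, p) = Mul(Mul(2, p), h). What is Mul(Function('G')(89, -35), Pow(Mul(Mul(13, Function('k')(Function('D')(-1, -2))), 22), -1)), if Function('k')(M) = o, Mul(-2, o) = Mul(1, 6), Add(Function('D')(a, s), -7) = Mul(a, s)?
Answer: Rational(3115, 429) ≈ 7.2611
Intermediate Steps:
Function('D')(a, s) = Add(7, Mul(a, s))
o = -3 (o = Mul(Rational(-1, 2), Mul(1, 6)) = Mul(Rational(-1, 2), 6) = -3)
Function('k')(M) = -3
Function('G')(h, p) = Mul(2, h, p)
Mul(Function('G')(89, -35), Pow(Mul(Mul(13, Function('k')(Function('D')(-1, -2))), 22), -1)) = Mul(Mul(2, 89, -35), Pow(Mul(Mul(13, -3), 22), -1)) = Mul(-6230, Pow(Mul(-39, 22), -1)) = Mul(-6230, Pow(-858, -1)) = Mul(-6230, Rational(-1, 858)) = Rational(3115, 429)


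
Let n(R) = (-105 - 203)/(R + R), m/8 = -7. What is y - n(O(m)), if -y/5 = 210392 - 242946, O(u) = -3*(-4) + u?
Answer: 325533/2 ≈ 1.6277e+5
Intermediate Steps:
m = -56 (m = 8*(-7) = -56)
O(u) = 12 + u
y = 162770 (y = -5*(210392 - 242946) = -5*(-32554) = 162770)
n(R) = -154/R (n(R) = -308*1/(2*R) = -154/R)
y - n(O(m)) = 162770 - (-154)/(12 - 56) = 162770 - (-154)/(-44) = 162770 - (-154)*(-1)/44 = 162770 - 1*7/2 = 162770 - 7/2 = 325533/2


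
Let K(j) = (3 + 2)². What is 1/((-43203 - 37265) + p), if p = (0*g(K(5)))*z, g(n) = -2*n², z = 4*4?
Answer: -1/80468 ≈ -1.2427e-5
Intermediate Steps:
K(j) = 25 (K(j) = 5² = 25)
z = 16
p = 0 (p = (0*(-2*25²))*16 = (0*(-2*625))*16 = (0*(-1250))*16 = 0*16 = 0)
1/((-43203 - 37265) + p) = 1/((-43203 - 37265) + 0) = 1/(-80468 + 0) = 1/(-80468) = -1/80468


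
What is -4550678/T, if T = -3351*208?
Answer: 2275339/348504 ≈ 6.5289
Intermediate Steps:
T = -697008 (T = -1*697008 = -697008)
-4550678/T = -4550678/(-697008) = -4550678*(-1/697008) = 2275339/348504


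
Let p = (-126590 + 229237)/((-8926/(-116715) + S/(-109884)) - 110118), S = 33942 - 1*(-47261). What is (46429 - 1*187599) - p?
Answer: -66456942206242158050/470761358829547 ≈ -1.4117e+5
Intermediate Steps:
S = 81203 (S = 33942 + 47261 = 81203)
p = -438819724991940/470761358829547 (p = (-126590 + 229237)/((-8926/(-116715) + 81203/(-109884)) - 110118) = 102647/((-8926*(-1/116715) + 81203*(-1/109884)) - 110118) = 102647/((8926/116715 - 81203/109884) - 110118) = 102647/(-2832261187/4275037020 - 110118) = 102647/(-470761358829547/4275037020) = 102647*(-4275037020/470761358829547) = -438819724991940/470761358829547 ≈ -0.93215)
(46429 - 1*187599) - p = (46429 - 1*187599) - 1*(-438819724991940/470761358829547) = (46429 - 187599) + 438819724991940/470761358829547 = -141170 + 438819724991940/470761358829547 = -66456942206242158050/470761358829547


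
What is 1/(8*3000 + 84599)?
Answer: 1/108599 ≈ 9.2082e-6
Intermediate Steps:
1/(8*3000 + 84599) = 1/(24000 + 84599) = 1/108599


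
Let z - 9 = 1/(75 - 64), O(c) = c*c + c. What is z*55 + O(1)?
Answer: 502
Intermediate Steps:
O(c) = c + c² (O(c) = c² + c = c + c²)
z = 100/11 (z = 9 + 1/(75 - 64) = 9 + 1/11 = 100/11 ≈ 9.0909)
z*55 + O(1) = (100/11)*55 + 1*(1 + 1) = 500 + 1*2 = 500 + 2 = 502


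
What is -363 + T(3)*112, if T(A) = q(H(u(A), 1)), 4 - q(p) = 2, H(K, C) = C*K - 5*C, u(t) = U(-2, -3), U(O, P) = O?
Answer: -139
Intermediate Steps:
u(t) = -2
H(K, C) = -5*C + C*K
q(p) = 2 (q(p) = 4 - 1*2 = 4 - 2 = 2)
T(A) = 2
-363 + T(3)*112 = -363 + 2*112 = -363 + 224 = -139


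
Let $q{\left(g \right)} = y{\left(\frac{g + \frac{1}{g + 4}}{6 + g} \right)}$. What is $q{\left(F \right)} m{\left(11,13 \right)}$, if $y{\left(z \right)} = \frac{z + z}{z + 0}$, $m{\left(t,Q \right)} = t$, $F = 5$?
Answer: $22$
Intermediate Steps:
$y{\left(z \right)} = 2$ ($y{\left(z \right)} = \frac{2 z}{z} = 2$)
$q{\left(g \right)} = 2$
$q{\left(F \right)} m{\left(11,13 \right)} = 2 \cdot 11 = 22$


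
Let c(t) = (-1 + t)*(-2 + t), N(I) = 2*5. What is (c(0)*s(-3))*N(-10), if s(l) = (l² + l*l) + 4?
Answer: 440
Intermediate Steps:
N(I) = 10
s(l) = 4 + 2*l² (s(l) = (l² + l²) + 4 = 2*l² + 4 = 4 + 2*l²)
(c(0)*s(-3))*N(-10) = ((2 + 0² - 3*0)*(4 + 2*(-3)²))*10 = ((2 + 0 + 0)*(4 + 2*9))*10 = (2*(4 + 18))*10 = (2*22)*10 = 44*10 = 440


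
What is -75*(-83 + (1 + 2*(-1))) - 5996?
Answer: 304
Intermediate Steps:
-75*(-83 + (1 + 2*(-1))) - 5996 = -75*(-83 + (1 - 2)) - 5996 = -75*(-83 - 1) - 5996 = -75*(-84) - 5996 = 6300 - 5996 = 304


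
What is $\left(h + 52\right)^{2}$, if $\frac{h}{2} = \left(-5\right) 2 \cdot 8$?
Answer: $11664$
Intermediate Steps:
$h = -160$ ($h = 2 \left(-5\right) 2 \cdot 8 = 2 \left(\left(-10\right) 8\right) = 2 \left(-80\right) = -160$)
$\left(h + 52\right)^{2} = \left(-160 + 52\right)^{2} = \left(-108\right)^{2} = 11664$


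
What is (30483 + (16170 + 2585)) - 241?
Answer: 48997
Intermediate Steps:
(30483 + (16170 + 2585)) - 241 = (30483 + 18755) - 241 = 49238 - 241 = 48997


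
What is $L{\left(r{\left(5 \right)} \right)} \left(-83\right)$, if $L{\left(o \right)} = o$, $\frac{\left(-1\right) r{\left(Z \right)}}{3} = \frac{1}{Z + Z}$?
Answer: $\frac{249}{10} \approx 24.9$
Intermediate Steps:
$r{\left(Z \right)} = - \frac{3}{2 Z}$ ($r{\left(Z \right)} = - \frac{3}{Z + Z} = - \frac{3}{2 Z}$)
$L{\left(r{\left(5 \right)} \right)} \left(-83\right) = - \frac{3}{2 \cdot 5} \left(-83\right) = \left(- \frac{3}{2}\right) \frac{1}{5} \left(-83\right) = \left(- \frac{3}{10}\right) \left(-83\right) = \frac{249}{10}$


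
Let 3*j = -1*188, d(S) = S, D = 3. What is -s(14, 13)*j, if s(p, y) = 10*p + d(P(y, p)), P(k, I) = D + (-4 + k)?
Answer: 28576/3 ≈ 9525.3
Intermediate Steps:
P(k, I) = -1 + k (P(k, I) = 3 + (-4 + k) = -1 + k)
j = -188/3 (j = (-1*188)/3 = (⅓)*(-188) = -188/3 ≈ -62.667)
s(p, y) = -1 + y + 10*p (s(p, y) = 10*p + (-1 + y) = -1 + y + 10*p)
-s(14, 13)*j = -(-1 + 13 + 10*14)*(-188)/3 = -(-1 + 13 + 140)*(-188)/3 = -152*(-188)/3 = -1*(-28576/3) = 28576/3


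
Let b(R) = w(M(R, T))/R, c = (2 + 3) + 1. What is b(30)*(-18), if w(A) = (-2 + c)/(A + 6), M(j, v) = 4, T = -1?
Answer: -6/25 ≈ -0.24000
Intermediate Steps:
c = 6 (c = 5 + 1 = 6)
w(A) = 4/(6 + A) (w(A) = (-2 + 6)/(A + 6) = 4/(6 + A))
b(R) = 2/(5*R) (b(R) = (4/(6 + 4))/R = (4/10)/R = (4*(1/10))/R = 2/(5*R))
b(30)*(-18) = ((2/5)/30)*(-18) = ((2/5)*(1/30))*(-18) = (1/75)*(-18) = -6/25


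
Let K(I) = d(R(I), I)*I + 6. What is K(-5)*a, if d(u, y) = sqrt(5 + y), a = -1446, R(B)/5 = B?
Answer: -8676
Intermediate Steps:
R(B) = 5*B
K(I) = 6 + I*sqrt(5 + I) (K(I) = sqrt(5 + I)*I + 6 = I*sqrt(5 + I) + 6 = 6 + I*sqrt(5 + I))
K(-5)*a = (6 - 5*sqrt(5 - 5))*(-1446) = (6 - 5*sqrt(0))*(-1446) = (6 - 5*0)*(-1446) = (6 + 0)*(-1446) = 6*(-1446) = -8676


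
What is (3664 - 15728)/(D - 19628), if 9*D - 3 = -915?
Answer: 9048/14797 ≈ 0.61147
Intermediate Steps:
D = -304/3 (D = 1/3 + (1/9)*(-915) = 1/3 - 305/3 = -304/3 ≈ -101.33)
(3664 - 15728)/(D - 19628) = (3664 - 15728)/(-304/3 - 19628) = -12064/(-59188/3) = -12064*(-3/59188) = 9048/14797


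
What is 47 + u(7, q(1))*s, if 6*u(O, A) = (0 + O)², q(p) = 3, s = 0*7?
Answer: 47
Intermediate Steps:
s = 0
u(O, A) = O²/6 (u(O, A) = (0 + O)²/6 = O²/6)
47 + u(7, q(1))*s = 47 + ((⅙)*7²)*0 = 47 + ((⅙)*49)*0 = 47 + (49/6)*0 = 47 + 0 = 47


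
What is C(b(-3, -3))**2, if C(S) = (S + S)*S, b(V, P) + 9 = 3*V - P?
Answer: 202500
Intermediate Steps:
b(V, P) = -9 - P + 3*V (b(V, P) = -9 + (3*V - P) = -9 + (-P + 3*V) = -9 - P + 3*V)
C(S) = 2*S**2 (C(S) = (2*S)*S = 2*S**2)
C(b(-3, -3))**2 = (2*(-9 - 1*(-3) + 3*(-3))**2)**2 = (2*(-9 + 3 - 9)**2)**2 = (2*(-15)**2)**2 = (2*225)**2 = 450**2 = 202500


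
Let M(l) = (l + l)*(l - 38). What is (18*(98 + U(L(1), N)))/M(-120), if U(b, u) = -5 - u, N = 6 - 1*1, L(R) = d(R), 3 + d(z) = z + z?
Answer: 33/790 ≈ 0.041772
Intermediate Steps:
d(z) = -3 + 2*z (d(z) = -3 + (z + z) = -3 + 2*z)
L(R) = -3 + 2*R
N = 5 (N = 6 - 1 = 5)
M(l) = 2*l*(-38 + l) (M(l) = (2*l)*(-38 + l) = 2*l*(-38 + l))
(18*(98 + U(L(1), N)))/M(-120) = (18*(98 + (-5 - 1*5)))/((2*(-120)*(-38 - 120))) = (18*(98 + (-5 - 5)))/((2*(-120)*(-158))) = (18*(98 - 10))/37920 = (18*88)*(1/37920) = 1584*(1/37920) = 33/790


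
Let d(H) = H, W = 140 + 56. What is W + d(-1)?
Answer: 195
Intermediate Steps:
W = 196
W + d(-1) = 196 - 1 = 195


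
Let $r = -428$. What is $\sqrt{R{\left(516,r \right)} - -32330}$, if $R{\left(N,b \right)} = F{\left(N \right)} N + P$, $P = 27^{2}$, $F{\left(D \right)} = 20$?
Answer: $\sqrt{43379} \approx 208.28$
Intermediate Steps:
$P = 729$
$R{\left(N,b \right)} = 729 + 20 N$ ($R{\left(N,b \right)} = 20 N + 729 = 729 + 20 N$)
$\sqrt{R{\left(516,r \right)} - -32330} = \sqrt{\left(729 + 20 \cdot 516\right) - -32330} = \sqrt{\left(729 + 10320\right) + 32330} = \sqrt{11049 + 32330} = \sqrt{43379}$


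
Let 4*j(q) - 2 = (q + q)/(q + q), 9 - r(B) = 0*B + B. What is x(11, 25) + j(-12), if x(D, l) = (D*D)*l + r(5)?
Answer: 12119/4 ≈ 3029.8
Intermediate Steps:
r(B) = 9 - B (r(B) = 9 - (0*B + B) = 9 - (0 + B) = 9 - B)
x(D, l) = 4 + l*D**2 (x(D, l) = (D*D)*l + (9 - 1*5) = D**2*l + (9 - 5) = l*D**2 + 4 = 4 + l*D**2)
j(q) = 3/4 (j(q) = 1/2 + ((q + q)/(q + q))/4 = 1/2 + ((2*q)/((2*q)))/4 = 1/2 + ((2*q)*(1/(2*q)))/4 = 1/2 + (1/4)*1 = 1/2 + 1/4 = 3/4)
x(11, 25) + j(-12) = (4 + 25*11**2) + 3/4 = (4 + 25*121) + 3/4 = (4 + 3025) + 3/4 = 3029 + 3/4 = 12119/4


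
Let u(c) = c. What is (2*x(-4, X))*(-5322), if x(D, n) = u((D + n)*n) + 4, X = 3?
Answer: -10644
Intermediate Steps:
x(D, n) = 4 + n*(D + n) (x(D, n) = (D + n)*n + 4 = n*(D + n) + 4 = 4 + n*(D + n))
(2*x(-4, X))*(-5322) = (2*(4 + 3*(-4 + 3)))*(-5322) = (2*(4 + 3*(-1)))*(-5322) = (2*(4 - 3))*(-5322) = (2*1)*(-5322) = 2*(-5322) = -10644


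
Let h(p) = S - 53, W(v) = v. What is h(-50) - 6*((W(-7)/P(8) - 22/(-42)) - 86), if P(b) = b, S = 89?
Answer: 15515/28 ≈ 554.11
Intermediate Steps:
h(p) = 36 (h(p) = 89 - 53 = 36)
h(-50) - 6*((W(-7)/P(8) - 22/(-42)) - 86) = 36 - 6*((-7/8 - 22/(-42)) - 86) = 36 - 6*((-7*⅛ - 22*(-1/42)) - 86) = 36 - 6*((-7/8 + 11/21) - 86) = 36 - 6*(-59/168 - 86) = 36 - 6*(-14507/168) = 36 + 14507/28 = 15515/28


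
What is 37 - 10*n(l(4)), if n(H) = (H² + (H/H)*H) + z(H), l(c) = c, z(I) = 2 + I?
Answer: -223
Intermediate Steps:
n(H) = 2 + H² + 2*H (n(H) = (H² + (H/H)*H) + (2 + H) = (H² + 1*H) + (2 + H) = (H² + H) + (2 + H) = (H + H²) + (2 + H) = 2 + H² + 2*H)
37 - 10*n(l(4)) = 37 - 10*(2 + 4² + 2*4) = 37 - 10*(2 + 16 + 8) = 37 - 10*26 = 37 - 260 = -223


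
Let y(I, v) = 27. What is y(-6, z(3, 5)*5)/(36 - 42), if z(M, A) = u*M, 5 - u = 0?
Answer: -9/2 ≈ -4.5000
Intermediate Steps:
u = 5 (u = 5 - 1*0 = 5 + 0 = 5)
z(M, A) = 5*M
y(-6, z(3, 5)*5)/(36 - 42) = 27/(36 - 42) = 27/(-6) = 27*(-1/6) = -9/2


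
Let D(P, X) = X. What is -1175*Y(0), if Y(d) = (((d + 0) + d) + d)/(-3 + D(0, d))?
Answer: 0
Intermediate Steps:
Y(d) = 3*d/(-3 + d) (Y(d) = (((d + 0) + d) + d)/(-3 + d) = ((d + d) + d)/(-3 + d) = (2*d + d)/(-3 + d) = (3*d)/(-3 + d) = 3*d/(-3 + d))
-1175*Y(0) = -3525*0/(-3 + 0) = -3525*0/(-3) = -3525*0*(-1)/3 = -1175*0 = 0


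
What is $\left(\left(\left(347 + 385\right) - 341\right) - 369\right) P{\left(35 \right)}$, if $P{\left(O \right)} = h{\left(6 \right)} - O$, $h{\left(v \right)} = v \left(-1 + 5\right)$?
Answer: $-242$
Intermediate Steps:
$h{\left(v \right)} = 4 v$ ($h{\left(v \right)} = v 4 = 4 v$)
$P{\left(O \right)} = 24 - O$ ($P{\left(O \right)} = 4 \cdot 6 - O = 24 - O$)
$\left(\left(\left(347 + 385\right) - 341\right) - 369\right) P{\left(35 \right)} = \left(\left(\left(347 + 385\right) - 341\right) - 369\right) \left(24 - 35\right) = \left(\left(732 - 341\right) - 369\right) \left(24 - 35\right) = \left(391 - 369\right) \left(-11\right) = 22 \left(-11\right) = -242$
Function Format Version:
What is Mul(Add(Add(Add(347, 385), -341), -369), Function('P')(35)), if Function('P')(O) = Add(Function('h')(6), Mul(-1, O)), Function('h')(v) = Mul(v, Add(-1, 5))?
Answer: -242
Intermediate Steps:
Function('h')(v) = Mul(4, v) (Function('h')(v) = Mul(v, 4) = Mul(4, v))
Function('P')(O) = Add(24, Mul(-1, O)) (Function('P')(O) = Add(Mul(4, 6), Mul(-1, O)) = Add(24, Mul(-1, O)))
Mul(Add(Add(Add(347, 385), -341), -369), Function('P')(35)) = Mul(Add(Add(Add(347, 385), -341), -369), Add(24, Mul(-1, 35))) = Mul(Add(Add(732, -341), -369), Add(24, -35)) = Mul(Add(391, -369), -11) = Mul(22, -11) = -242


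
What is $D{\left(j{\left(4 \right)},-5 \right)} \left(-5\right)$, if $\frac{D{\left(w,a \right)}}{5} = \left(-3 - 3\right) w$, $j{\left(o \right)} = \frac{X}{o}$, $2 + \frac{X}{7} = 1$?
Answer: $- \frac{525}{2} \approx -262.5$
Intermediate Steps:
$X = -7$ ($X = -14 + 7 \cdot 1 = -14 + 7 = -7$)
$j{\left(o \right)} = - \frac{7}{o}$
$D{\left(w,a \right)} = - 30 w$ ($D{\left(w,a \right)} = 5 \left(-3 - 3\right) w = 5 \left(- 6 w\right) = - 30 w$)
$D{\left(j{\left(4 \right)},-5 \right)} \left(-5\right) = - 30 \left(- \frac{7}{4}\right) \left(-5\right) = - 30 \left(\left(-7\right) \frac{1}{4}\right) \left(-5\right) = \left(-30\right) \left(- \frac{7}{4}\right) \left(-5\right) = \frac{105}{2} \left(-5\right) = - \frac{525}{2}$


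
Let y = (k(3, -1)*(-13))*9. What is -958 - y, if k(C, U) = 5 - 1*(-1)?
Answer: -256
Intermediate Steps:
k(C, U) = 6 (k(C, U) = 5 + 1 = 6)
y = -702 (y = (6*(-13))*9 = -78*9 = -702)
-958 - y = -958 - 1*(-702) = -958 + 702 = -256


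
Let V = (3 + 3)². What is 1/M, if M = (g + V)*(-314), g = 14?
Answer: -1/15700 ≈ -6.3694e-5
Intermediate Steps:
V = 36 (V = 6² = 36)
M = -15700 (M = (14 + 36)*(-314) = 50*(-314) = -15700)
1/M = 1/(-15700) = -1/15700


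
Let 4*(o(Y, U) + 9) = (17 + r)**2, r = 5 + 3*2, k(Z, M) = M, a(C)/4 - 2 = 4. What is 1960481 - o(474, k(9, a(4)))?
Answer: 1960294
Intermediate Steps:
a(C) = 24 (a(C) = 8 + 4*4 = 8 + 16 = 24)
r = 11 (r = 5 + 6 = 11)
o(Y, U) = 187 (o(Y, U) = -9 + (17 + 11)**2/4 = -9 + (1/4)*28**2 = -9 + (1/4)*784 = -9 + 196 = 187)
1960481 - o(474, k(9, a(4))) = 1960481 - 1*187 = 1960481 - 187 = 1960294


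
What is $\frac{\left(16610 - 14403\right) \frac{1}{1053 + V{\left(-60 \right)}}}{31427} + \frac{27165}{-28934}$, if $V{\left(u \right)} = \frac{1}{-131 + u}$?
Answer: $- \frac{42922140466738}{45720502023449} \approx -0.93879$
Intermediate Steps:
$\frac{\left(16610 - 14403\right) \frac{1}{1053 + V{\left(-60 \right)}}}{31427} + \frac{27165}{-28934} = \frac{\left(16610 - 14403\right) \frac{1}{1053 + \frac{1}{-131 - 60}}}{31427} + \frac{27165}{-28934} = \frac{2207}{1053 + \frac{1}{-191}} \cdot \frac{1}{31427} + 27165 \left(- \frac{1}{28934}\right) = \frac{2207}{1053 - \frac{1}{191}} \cdot \frac{1}{31427} - \frac{27165}{28934} = \frac{2207}{\frac{201122}{191}} \cdot \frac{1}{31427} - \frac{27165}{28934} = 2207 \cdot \frac{191}{201122} \cdot \frac{1}{31427} - \frac{27165}{28934} = \frac{421537}{201122} \cdot \frac{1}{31427} - \frac{27165}{28934} = \frac{421537}{6320661094} - \frac{27165}{28934} = - \frac{42922140466738}{45720502023449}$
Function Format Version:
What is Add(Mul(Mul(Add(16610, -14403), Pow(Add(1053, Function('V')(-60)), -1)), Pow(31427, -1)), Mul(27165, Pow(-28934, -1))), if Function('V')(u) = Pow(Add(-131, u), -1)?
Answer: Rational(-42922140466738, 45720502023449) ≈ -0.93879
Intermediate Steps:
Add(Mul(Mul(Add(16610, -14403), Pow(Add(1053, Function('V')(-60)), -1)), Pow(31427, -1)), Mul(27165, Pow(-28934, -1))) = Add(Mul(Mul(Add(16610, -14403), Pow(Add(1053, Pow(Add(-131, -60), -1)), -1)), Pow(31427, -1)), Mul(27165, Pow(-28934, -1))) = Add(Mul(Mul(2207, Pow(Add(1053, Pow(-191, -1)), -1)), Rational(1, 31427)), Mul(27165, Rational(-1, 28934))) = Add(Mul(Mul(2207, Pow(Add(1053, Rational(-1, 191)), -1)), Rational(1, 31427)), Rational(-27165, 28934)) = Add(Mul(Mul(2207, Pow(Rational(201122, 191), -1)), Rational(1, 31427)), Rational(-27165, 28934)) = Add(Mul(Mul(2207, Rational(191, 201122)), Rational(1, 31427)), Rational(-27165, 28934)) = Add(Mul(Rational(421537, 201122), Rational(1, 31427)), Rational(-27165, 28934)) = Add(Rational(421537, 6320661094), Rational(-27165, 28934)) = Rational(-42922140466738, 45720502023449)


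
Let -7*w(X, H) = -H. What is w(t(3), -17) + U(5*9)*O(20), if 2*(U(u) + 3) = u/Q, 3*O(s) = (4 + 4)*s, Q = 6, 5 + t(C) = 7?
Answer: 263/7 ≈ 37.571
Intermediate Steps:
t(C) = 2 (t(C) = -5 + 7 = 2)
w(X, H) = H/7 (w(X, H) = -(-1)*H/7 = H/7)
O(s) = 8*s/3 (O(s) = ((4 + 4)*s)/3 = (8*s)/3 = 8*s/3)
U(u) = -3 + u/12 (U(u) = -3 + (u/6)/2 = -3 + u/12)
w(t(3), -17) + U(5*9)*O(20) = (1/7)*(-17) + (-3 + (5*9)/12)*((8/3)*20) = -17/7 + (-3 + (1/12)*45)*(160/3) = -17/7 + (-3 + 15/4)*(160/3) = -17/7 + (3/4)*(160/3) = -17/7 + 40 = 263/7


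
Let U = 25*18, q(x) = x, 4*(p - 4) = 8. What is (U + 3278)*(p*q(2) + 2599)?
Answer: 9733808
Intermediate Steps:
p = 6 (p = 4 + (¼)*8 = 4 + 2 = 6)
U = 450
(U + 3278)*(p*q(2) + 2599) = (450 + 3278)*(6*2 + 2599) = 3728*(12 + 2599) = 3728*2611 = 9733808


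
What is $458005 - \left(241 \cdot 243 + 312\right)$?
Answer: $399130$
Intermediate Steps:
$458005 - \left(241 \cdot 243 + 312\right) = 458005 - \left(58563 + 312\right) = 458005 - 58875 = 399130$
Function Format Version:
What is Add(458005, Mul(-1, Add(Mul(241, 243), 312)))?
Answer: 399130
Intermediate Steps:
Add(458005, Mul(-1, Add(Mul(241, 243), 312))) = Add(458005, Mul(-1, Add(58563, 312))) = Add(458005, Mul(-1, 58875)) = Add(458005, -58875) = 399130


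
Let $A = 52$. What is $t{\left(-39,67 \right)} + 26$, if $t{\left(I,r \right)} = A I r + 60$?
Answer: $-135790$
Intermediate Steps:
$t{\left(I,r \right)} = 60 + 52 I r$ ($t{\left(I,r \right)} = 52 I r + 60 = 60 + 52 I r$)
$t{\left(-39,67 \right)} + 26 = \left(60 + 52 \left(-39\right) 67\right) + 26 = \left(60 - 135876\right) + 26 = -135816 + 26 = -135790$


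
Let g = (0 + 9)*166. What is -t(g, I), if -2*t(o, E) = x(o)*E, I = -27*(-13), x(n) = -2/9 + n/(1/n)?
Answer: 391722279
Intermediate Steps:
x(n) = -2/9 + n² (x(n) = -2*⅑ + n*n = -2/9 + n²)
g = 1494 (g = 9*166 = 1494)
I = 351
t(o, E) = -E*(-2/9 + o²)/2 (t(o, E) = -(-2/9 + o²)*E/2 = -E*(-2/9 + o²)/2)
-t(g, I) = -351*(2 - 9*1494²)/18 = -351*(2 - 9*2232036)/18 = -351*(2 - 20088324)/18 = -351*(-20088322)/18 = -1*(-391722279) = 391722279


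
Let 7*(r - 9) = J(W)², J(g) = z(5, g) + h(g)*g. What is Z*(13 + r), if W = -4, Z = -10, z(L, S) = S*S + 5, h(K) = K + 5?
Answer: -4430/7 ≈ -632.86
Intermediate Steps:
h(K) = 5 + K
z(L, S) = 5 + S² (z(L, S) = S² + 5 = 5 + S²)
J(g) = 5 + g² + g*(5 + g) (J(g) = (5 + g²) + (5 + g)*g = (5 + g²) + g*(5 + g) = 5 + g² + g*(5 + g))
r = 352/7 (r = 9 + (5 + (-4)² - 4*(5 - 4))²/7 = 9 + (5 + 16 - 4*1)²/7 = 9 + (5 + 16 - 4)²/7 = 9 + (⅐)*17² = 9 + (⅐)*289 = 9 + 289/7 = 352/7 ≈ 50.286)
Z*(13 + r) = -10*(13 + 352/7) = -10*443/7 = -4430/7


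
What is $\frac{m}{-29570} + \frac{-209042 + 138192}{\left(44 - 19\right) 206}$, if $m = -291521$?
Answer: $- \frac{11874027}{3045710} \approx -3.8986$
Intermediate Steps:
$\frac{m}{-29570} + \frac{-209042 + 138192}{\left(44 - 19\right) 206} = - \frac{291521}{-29570} + \frac{-209042 + 138192}{\left(44 - 19\right) 206} = \left(-291521\right) \left(- \frac{1}{29570}\right) - \frac{70850}{25 \cdot 206} = \frac{291521}{29570} - \frac{70850}{5150} = \frac{291521}{29570} - \frac{1417}{103} = - \frac{11874027}{3045710}$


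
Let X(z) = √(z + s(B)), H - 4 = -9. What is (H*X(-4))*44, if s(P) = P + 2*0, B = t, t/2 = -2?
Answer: -440*I*√2 ≈ -622.25*I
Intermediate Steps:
t = -4 (t = 2*(-2) = -4)
H = -5 (H = 4 - 9 = -5)
B = -4
s(P) = P (s(P) = P + 0 = P)
X(z) = √(-4 + z) (X(z) = √(z - 4) = √(-4 + z))
(H*X(-4))*44 = -5*√(-4 - 4)*44 = -10*I*√2*44 = -440*I*√2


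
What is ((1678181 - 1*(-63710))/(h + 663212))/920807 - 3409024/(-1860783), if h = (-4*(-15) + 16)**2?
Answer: 699997379422468079/382086254961415476 ≈ 1.8320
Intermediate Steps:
h = 5776 (h = (60 + 16)**2 = 76**2 = 5776)
((1678181 - 1*(-63710))/(h + 663212))/920807 - 3409024/(-1860783) = ((1678181 - 1*(-63710))/(5776 + 663212))/920807 - 3409024/(-1860783) = ((1678181 + 63710)/668988)*(1/920807) - 3409024*(-1/1860783) = (1741891*(1/668988))*(1/920807) + 3409024/1860783 = (1741891/668988)*(1/920807) + 3409024/1860783 = 1741891/616008833316 + 3409024/1860783 = 699997379422468079/382086254961415476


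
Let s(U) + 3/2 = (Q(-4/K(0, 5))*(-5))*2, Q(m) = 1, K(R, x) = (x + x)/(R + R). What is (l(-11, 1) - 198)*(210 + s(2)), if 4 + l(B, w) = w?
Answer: -79797/2 ≈ -39899.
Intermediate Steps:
K(R, x) = x/R (K(R, x) = (2*x)/((2*R)) = (2*x)*(1/(2*R)) = x/R)
l(B, w) = -4 + w
s(U) = -23/2 (s(U) = -3/2 + (1*(-5))*2 = -3/2 - 5*2 = -3/2 - 10 = -23/2)
(l(-11, 1) - 198)*(210 + s(2)) = ((-4 + 1) - 198)*(210 - 23/2) = (-3 - 198)*(397/2) = -201*397/2 = -79797/2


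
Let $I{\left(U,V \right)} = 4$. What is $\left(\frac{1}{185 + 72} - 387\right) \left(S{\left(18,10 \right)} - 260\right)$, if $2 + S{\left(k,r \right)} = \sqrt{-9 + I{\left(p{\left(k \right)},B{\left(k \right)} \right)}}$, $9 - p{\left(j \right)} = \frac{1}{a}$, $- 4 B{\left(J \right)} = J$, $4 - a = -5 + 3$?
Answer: $\frac{26057996}{257} - \frac{99458 i \sqrt{5}}{257} \approx 1.0139 \cdot 10^{5} - 865.35 i$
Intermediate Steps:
$a = 6$ ($a = 4 - \left(-5 + 3\right) = 4 - -2 = 4 + 2 = 6$)
$B{\left(J \right)} = - \frac{J}{4}$
$p{\left(j \right)} = \frac{53}{6}$ ($p{\left(j \right)} = 9 - \frac{1}{6} = \frac{53}{6}$)
$S{\left(k,r \right)} = -2 + i \sqrt{5}$ ($S{\left(k,r \right)} = -2 + \sqrt{-9 + 4} = -2 + \sqrt{-5} = -2 + i \sqrt{5}$)
$\left(\frac{1}{185 + 72} - 387\right) \left(S{\left(18,10 \right)} - 260\right) = \left(\frac{1}{185 + 72} - 387\right) \left(\left(-2 + i \sqrt{5}\right) - 260\right) = \left(\frac{1}{257} - 387\right) \left(-262 + i \sqrt{5}\right) = - \frac{99458 \left(-262 + i \sqrt{5}\right)}{257} = \frac{26057996}{257} - \frac{99458 i \sqrt{5}}{257}$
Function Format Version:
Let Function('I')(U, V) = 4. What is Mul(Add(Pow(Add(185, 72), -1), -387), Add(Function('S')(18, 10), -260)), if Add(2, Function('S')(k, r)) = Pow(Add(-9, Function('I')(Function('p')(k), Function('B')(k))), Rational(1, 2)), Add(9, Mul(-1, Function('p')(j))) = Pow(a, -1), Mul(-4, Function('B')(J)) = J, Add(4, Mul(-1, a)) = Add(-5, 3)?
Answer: Add(Rational(26057996, 257), Mul(Rational(-99458, 257), I, Pow(5, Rational(1, 2)))) ≈ Add(1.0139e+5, Mul(-865.35, I))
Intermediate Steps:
a = 6 (a = Add(4, Mul(-1, Add(-5, 3))) = Add(4, Mul(-1, -2)) = Add(4, 2) = 6)
Function('B')(J) = Mul(Rational(-1, 4), J)
Function('p')(j) = Rational(53, 6) (Function('p')(j) = Add(9, Mul(-1, Pow(6, -1))) = Add(9, Mul(-1, Rational(1, 6))) = Add(9, Rational(-1, 6)) = Rational(53, 6))
Function('S')(k, r) = Add(-2, Mul(I, Pow(5, Rational(1, 2)))) (Function('S')(k, r) = Add(-2, Pow(Add(-9, 4), Rational(1, 2))) = Add(-2, Pow(-5, Rational(1, 2))) = Add(-2, Mul(I, Pow(5, Rational(1, 2)))))
Mul(Add(Pow(Add(185, 72), -1), -387), Add(Function('S')(18, 10), -260)) = Mul(Add(Pow(Add(185, 72), -1), -387), Add(Add(-2, Mul(I, Pow(5, Rational(1, 2)))), -260)) = Mul(Add(Pow(257, -1), -387), Add(-262, Mul(I, Pow(5, Rational(1, 2))))) = Mul(Add(Rational(1, 257), -387), Add(-262, Mul(I, Pow(5, Rational(1, 2))))) = Mul(Rational(-99458, 257), Add(-262, Mul(I, Pow(5, Rational(1, 2))))) = Add(Rational(26057996, 257), Mul(Rational(-99458, 257), I, Pow(5, Rational(1, 2))))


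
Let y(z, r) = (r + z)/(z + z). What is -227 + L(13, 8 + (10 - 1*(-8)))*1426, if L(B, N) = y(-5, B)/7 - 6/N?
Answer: -327167/455 ≈ -719.05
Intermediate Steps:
y(z, r) = (r + z)/(2*z) (y(z, r) = (r + z)/((2*z)) = (r + z)*(1/(2*z)) = (r + z)/(2*z))
L(B, N) = 1/14 - 6/N - B/70 (L(B, N) = ((½)*(B - 5)/(-5))/7 - 6/N = ((½)*(-⅕)*(-5 + B))*(⅐) - 6/N = (½ - B/10)*(⅐) - 6/N = (1/14 - B/70) - 6/N = 1/14 - 6/N - B/70)
-227 + L(13, 8 + (10 - 1*(-8)))*1426 = -227 + ((-420 + (8 + (10 - 1*(-8)))*(5 - 1*13))/(70*(8 + (10 - 1*(-8)))))*1426 = -227 + ((-420 + (8 + (10 + 8))*(5 - 13))/(70*(8 + (10 + 8))))*1426 = -227 + ((-420 + (8 + 18)*(-8))/(70*(8 + 18)))*1426 = -227 + ((1/70)*(-420 + 26*(-8))/26)*1426 = -227 + ((1/70)*(1/26)*(-420 - 208))*1426 = -227 + ((1/70)*(1/26)*(-628))*1426 = -227 - 157/455*1426 = -227 - 223882/455 = -327167/455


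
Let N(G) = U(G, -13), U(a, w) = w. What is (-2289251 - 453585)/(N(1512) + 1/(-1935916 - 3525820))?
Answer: 14980646123296/71002569 ≈ 2.1099e+5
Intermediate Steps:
N(G) = -13
(-2289251 - 453585)/(N(1512) + 1/(-1935916 - 3525820)) = (-2289251 - 453585)/(-13 + 1/(-1935916 - 3525820)) = -2742836/(-13 + 1/(-5461736)) = -2742836/(-13 - 1/5461736) = -2742836/(-71002569/5461736) = -2742836*(-5461736/71002569) = 14980646123296/71002569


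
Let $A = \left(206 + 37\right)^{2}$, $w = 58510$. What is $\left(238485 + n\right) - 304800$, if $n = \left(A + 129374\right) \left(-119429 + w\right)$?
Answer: $-11478607052$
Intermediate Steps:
$A = 59049$ ($A = 243^{2} = 59049$)
$n = -11478540737$ ($n = \left(59049 + 129374\right) \left(-119429 + 58510\right) = 188423 \left(-60919\right) = -11478540737$)
$\left(238485 + n\right) - 304800 = \left(238485 - 11478540737\right) - 304800 = -11478302252 - 304800 = -11478607052$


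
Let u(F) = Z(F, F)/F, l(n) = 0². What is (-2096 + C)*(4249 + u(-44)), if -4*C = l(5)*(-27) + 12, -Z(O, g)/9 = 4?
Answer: -98124052/11 ≈ -8.9204e+6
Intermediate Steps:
Z(O, g) = -36 (Z(O, g) = -9*4 = -36)
l(n) = 0
u(F) = -36/F
C = -3 (C = -(0*(-27) + 12)/4 = -(0 + 12)/4 = -¼*12 = -3)
(-2096 + C)*(4249 + u(-44)) = (-2096 - 3)*(4249 - 36/(-44)) = -2099*(4249 - 36*(-1/44)) = -2099*(4249 + 9/11) = -2099*46748/11 = -98124052/11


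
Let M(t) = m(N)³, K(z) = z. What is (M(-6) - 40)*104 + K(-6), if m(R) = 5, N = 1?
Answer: 8834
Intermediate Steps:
M(t) = 125 (M(t) = 5³ = 125)
(M(-6) - 40)*104 + K(-6) = (125 - 40)*104 - 6 = 85*104 - 6 = 8840 - 6 = 8834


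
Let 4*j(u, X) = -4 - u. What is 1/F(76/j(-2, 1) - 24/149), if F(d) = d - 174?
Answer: -149/48598 ≈ -0.0030660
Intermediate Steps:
j(u, X) = -1 - u/4 (j(u, X) = (-4 - u)/4 = -1 - u/4)
F(d) = -174 + d
1/F(76/j(-2, 1) - 24/149) = 1/(-174 + (76/(-1 - 1/4*(-2)) - 24/149)) = 1/(-174 + (76/(-1 + 1/2) - 24*1/149)) = 1/(-174 + (76/(-1/2) - 24/149)) = 1/(-174 + (76*(-2) - 24/149)) = 1/(-174 + (-152 - 24/149)) = 1/(-174 - 22672/149) = 1/(-48598/149) = -149/48598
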